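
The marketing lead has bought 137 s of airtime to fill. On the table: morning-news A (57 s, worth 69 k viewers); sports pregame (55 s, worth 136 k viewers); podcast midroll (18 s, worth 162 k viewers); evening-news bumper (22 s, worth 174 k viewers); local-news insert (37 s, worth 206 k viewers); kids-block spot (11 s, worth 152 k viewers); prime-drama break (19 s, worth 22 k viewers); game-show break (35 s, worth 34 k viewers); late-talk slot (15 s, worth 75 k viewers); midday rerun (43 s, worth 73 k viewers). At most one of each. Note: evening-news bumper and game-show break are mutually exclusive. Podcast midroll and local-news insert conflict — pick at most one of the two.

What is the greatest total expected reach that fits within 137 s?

699

Best packing: sports pregame + podcast midroll + evening-news bumper + kids-block spot + late-talk slot — 121 s, 699 total.
That's the maximum — no feasible swap from here does better than 699.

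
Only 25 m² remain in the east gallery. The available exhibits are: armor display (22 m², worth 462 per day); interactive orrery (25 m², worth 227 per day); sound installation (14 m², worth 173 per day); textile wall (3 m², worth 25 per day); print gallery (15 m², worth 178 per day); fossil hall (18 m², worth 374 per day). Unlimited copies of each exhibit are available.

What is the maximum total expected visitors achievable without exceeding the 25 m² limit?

487

By expected visitors per m²: armor display 21.00, fossil hall 20.78, sound installation 12.36, print gallery 11.87 lead.
The ratio ordering already packs tightly: armor display + textile wall, 25 m², 487.
Nothing else within 25 m² beats 487.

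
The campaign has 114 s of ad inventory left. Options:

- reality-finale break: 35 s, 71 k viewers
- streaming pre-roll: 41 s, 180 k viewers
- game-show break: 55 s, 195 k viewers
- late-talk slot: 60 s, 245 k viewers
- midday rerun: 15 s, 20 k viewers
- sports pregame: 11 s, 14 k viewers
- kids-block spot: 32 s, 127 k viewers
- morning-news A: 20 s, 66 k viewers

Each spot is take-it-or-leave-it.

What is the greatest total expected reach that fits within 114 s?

439

Best packing: streaming pre-roll + late-talk slot + sports pregame — 112 s, 439 total.
The closest alternative, late-talk slot + kids-block spot + morning-news A, reaches only 438.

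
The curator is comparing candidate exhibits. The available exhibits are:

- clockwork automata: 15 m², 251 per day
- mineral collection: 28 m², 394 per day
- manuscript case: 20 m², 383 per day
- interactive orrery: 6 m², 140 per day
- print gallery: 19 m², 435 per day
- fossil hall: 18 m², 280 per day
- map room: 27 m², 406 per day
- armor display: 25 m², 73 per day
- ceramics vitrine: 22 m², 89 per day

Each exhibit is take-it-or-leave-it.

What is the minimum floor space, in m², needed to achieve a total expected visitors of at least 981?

52

Minimise m² subject to total expected visitors ≥ 981.
interactive orrery + print gallery + map room reaches 981 using 52 m².
Below 52 m² the best achievable stays under 981.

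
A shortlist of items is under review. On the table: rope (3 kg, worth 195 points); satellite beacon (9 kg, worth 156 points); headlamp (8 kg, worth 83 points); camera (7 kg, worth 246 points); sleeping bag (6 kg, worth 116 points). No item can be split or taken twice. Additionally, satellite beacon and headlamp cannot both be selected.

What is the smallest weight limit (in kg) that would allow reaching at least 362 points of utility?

10

Need the lightest bundle worth ≥ 362.
rope + camera reaches 441 using 10 kg.
Below 10 kg the best achievable stays under 362.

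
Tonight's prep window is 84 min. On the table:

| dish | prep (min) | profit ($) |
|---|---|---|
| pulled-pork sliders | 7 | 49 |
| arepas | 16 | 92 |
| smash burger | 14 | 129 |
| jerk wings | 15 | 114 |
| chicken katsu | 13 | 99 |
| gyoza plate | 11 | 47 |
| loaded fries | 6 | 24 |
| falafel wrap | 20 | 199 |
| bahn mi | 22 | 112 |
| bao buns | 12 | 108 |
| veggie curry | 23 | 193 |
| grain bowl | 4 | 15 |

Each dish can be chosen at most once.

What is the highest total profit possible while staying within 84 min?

Taking the top-ratio dishes first gives smash burger + chicken katsu + falafel wrap + bao buns + veggie curry for 728 (82 min).
Dropping chicken katsu frees 13 min; slotting in jerk wings (15 min) lifts the total to 743 at 84 min.
Runner-up smash burger + chicken katsu + falafel wrap + bao buns + veggie curry tops out at 728.

743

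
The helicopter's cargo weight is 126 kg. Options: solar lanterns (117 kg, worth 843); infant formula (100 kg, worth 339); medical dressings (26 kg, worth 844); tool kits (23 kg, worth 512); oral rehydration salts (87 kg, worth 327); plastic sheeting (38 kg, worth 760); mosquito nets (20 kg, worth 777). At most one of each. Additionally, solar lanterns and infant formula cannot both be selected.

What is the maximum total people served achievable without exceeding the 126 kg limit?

Taking medical dressings + tool kits + plastic sheeting + mosquito nets: 107 kg used, 2893 in people served.

2893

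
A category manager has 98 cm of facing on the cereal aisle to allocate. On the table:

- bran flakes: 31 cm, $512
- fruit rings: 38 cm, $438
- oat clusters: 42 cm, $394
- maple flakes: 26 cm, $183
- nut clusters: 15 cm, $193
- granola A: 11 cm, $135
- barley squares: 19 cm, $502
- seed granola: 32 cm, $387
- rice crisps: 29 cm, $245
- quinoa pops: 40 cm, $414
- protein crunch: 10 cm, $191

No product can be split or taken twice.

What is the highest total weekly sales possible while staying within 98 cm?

Taking the top-ratio products first gives bran flakes + nut clusters + granola A + barley squares + protein crunch for 1533 (86 cm).
The 26 cm tied up in nut clusters and granola A is better spent on fruit rings — total rises to 1643 (98 cm).

1643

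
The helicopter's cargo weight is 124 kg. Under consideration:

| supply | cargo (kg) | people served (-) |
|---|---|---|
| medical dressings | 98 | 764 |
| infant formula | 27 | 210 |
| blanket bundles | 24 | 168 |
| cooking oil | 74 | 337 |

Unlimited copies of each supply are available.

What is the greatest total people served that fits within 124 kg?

932

Ranking by ratio (people served/kg): medical dressings 7.80, infant formula 7.78, blanket bundles 7.00.
Best packing: medical dressings + blanket bundles — 122 kg, 932 total.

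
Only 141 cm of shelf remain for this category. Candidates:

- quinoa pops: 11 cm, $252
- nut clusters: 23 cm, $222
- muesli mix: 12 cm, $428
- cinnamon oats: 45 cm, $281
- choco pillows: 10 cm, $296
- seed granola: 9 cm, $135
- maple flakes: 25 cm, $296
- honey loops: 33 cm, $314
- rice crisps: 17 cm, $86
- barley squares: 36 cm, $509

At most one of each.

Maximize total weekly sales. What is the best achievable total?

Greedy by ratio would take quinoa pops + nut clusters + muesli mix + choco pillows + seed granola + maple flakes + barley squares: 126 cm used, total 2138.
The 23 cm tied up in nut clusters is better spent on honey loops — total rises to 2230 (136 cm).

2230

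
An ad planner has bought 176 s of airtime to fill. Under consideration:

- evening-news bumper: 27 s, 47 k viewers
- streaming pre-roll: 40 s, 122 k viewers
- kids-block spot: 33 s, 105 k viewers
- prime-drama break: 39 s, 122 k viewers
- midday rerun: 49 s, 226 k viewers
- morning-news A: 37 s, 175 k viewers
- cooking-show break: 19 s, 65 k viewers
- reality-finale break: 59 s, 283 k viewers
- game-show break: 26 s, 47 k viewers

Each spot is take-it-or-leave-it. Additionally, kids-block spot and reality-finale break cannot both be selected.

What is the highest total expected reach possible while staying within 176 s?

Midday rerun + morning-news A + cooking-show break + reality-finale break uses 164 of the 176 s and totals 749.
Next best is evening-news bumper + midday rerun + morning-news A + reality-finale break at 731 (172 s) — short by 18.

749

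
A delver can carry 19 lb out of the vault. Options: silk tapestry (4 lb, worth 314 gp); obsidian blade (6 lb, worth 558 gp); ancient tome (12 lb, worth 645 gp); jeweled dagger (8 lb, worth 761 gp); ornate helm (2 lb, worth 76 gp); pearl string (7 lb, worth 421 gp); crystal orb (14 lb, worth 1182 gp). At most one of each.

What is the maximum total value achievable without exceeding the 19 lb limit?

1633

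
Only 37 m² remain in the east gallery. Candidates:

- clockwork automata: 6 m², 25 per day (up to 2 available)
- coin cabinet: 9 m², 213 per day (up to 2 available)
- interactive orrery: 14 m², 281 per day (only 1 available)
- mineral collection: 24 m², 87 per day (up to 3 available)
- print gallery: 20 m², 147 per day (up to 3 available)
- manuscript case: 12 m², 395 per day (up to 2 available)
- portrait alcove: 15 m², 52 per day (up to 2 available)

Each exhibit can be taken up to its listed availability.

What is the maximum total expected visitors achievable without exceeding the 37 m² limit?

1003

Density check — manuscript case 32.92, coin cabinet 23.67, interactive orrery 20.07, print gallery 7.35 are the best per m².
Taking coin cabinet + 2×manuscript case: 33 m² used, 1003 in expected visitors.
That's the maximum — no swap from here does better than 1003.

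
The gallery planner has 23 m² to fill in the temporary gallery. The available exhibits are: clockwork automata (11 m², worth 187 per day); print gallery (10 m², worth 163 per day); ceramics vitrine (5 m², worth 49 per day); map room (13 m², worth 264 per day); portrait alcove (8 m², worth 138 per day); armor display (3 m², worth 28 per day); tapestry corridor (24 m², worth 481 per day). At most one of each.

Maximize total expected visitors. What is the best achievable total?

427

A density-first pass picks map room + portrait alcove — 402 at 21 m².
Replace portrait alcove with print gallery: the trade gains 25 net, giving 427 at 23 m².
Runner-up map room + portrait alcove tops out at 402.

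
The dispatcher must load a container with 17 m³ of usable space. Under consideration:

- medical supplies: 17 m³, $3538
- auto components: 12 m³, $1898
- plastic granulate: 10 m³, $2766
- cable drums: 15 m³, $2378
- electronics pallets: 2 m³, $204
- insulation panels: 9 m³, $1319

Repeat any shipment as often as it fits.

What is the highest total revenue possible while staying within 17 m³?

3538

Taking the top-ratio shipments first gives plastic granulate + 3×electronics pallets for 3378 (16 m³).
The 16 m³ tied up in plastic granulate and 3×electronics pallets is better spent on medical supplies — total rises to 3538 (17 m³).
That's the maximum — no swap from here does better than 3538.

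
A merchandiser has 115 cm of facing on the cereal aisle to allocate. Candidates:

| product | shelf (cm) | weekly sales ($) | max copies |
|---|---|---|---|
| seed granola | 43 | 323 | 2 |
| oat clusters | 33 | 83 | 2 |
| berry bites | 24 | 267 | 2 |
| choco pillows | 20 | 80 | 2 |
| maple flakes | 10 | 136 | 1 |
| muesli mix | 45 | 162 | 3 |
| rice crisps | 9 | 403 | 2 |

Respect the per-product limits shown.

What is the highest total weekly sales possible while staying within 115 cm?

By weekly sales per cm: rice crisps 44.78, maple flakes 13.60, berry bites 11.12 lead.
Greedy by ratio would take 2×berry bites + choco pillows + maple flakes + 2×rice crisps: 96 cm used, total 1556.
Dropping choco pillows and maple flakes frees 30 cm; slotting in seed granola (43 cm) lifts the total to 1663 at 109 cm.
The spare 6 cm is too small for any remaining product, and no exchange beats 1663.

1663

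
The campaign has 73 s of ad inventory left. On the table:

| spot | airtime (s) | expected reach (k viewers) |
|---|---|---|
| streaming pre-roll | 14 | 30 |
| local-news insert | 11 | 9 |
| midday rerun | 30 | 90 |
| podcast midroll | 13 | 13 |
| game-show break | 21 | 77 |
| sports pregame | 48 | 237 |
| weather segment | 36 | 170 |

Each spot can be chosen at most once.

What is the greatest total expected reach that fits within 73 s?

314

Density check — sports pregame 4.94, weather segment 4.72, game-show break 3.67, midday rerun 3.00 are the best per s.
Taking game-show break + sports pregame: 69 s used, 314 in expected reach.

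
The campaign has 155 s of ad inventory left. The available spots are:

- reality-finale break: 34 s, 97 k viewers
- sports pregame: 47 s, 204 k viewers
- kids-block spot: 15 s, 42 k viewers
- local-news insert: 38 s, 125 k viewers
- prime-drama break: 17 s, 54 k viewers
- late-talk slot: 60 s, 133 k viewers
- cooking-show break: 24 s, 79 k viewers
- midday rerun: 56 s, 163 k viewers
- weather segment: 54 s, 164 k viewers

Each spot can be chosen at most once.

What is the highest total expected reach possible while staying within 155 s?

535

Filling by ratio: sports pregame + kids-block spot + local-news insert + prime-drama break + cooking-show break for 504, with 14 s left unused.
Replace prime-drama break and cooking-show break with weather segment: the trade gains 31 net, giving 535 at 154 s.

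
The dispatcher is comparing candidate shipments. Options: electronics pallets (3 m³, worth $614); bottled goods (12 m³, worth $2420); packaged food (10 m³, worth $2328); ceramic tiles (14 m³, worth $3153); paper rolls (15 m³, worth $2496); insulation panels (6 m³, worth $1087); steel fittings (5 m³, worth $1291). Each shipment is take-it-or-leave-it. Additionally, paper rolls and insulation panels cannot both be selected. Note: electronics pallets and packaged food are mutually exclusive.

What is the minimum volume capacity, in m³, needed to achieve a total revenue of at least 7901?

36

Minimise m³ subject to total revenue ≥ 7901.
bottled goods + packaged food + ceramic tiles reaches 7901 using 36 m³.
Below 36 m³ the best achievable stays under 7901.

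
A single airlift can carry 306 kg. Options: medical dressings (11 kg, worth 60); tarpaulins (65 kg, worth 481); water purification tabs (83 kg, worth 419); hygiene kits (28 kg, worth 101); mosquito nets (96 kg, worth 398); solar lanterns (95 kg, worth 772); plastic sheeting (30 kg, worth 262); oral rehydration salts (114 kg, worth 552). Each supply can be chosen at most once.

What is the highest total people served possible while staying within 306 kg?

2067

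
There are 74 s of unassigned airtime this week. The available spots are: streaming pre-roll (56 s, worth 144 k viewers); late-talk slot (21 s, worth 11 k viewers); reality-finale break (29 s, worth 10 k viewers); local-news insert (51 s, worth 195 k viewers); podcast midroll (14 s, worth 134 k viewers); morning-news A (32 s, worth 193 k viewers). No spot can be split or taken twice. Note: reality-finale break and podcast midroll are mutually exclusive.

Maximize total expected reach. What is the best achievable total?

338

Ranking by ratio (expected reach/s): podcast midroll 9.57, morning-news A 6.03, local-news insert 3.82, streaming pre-roll 2.57.
Best packing: late-talk slot + podcast midroll + morning-news A — 67 s, 338 total.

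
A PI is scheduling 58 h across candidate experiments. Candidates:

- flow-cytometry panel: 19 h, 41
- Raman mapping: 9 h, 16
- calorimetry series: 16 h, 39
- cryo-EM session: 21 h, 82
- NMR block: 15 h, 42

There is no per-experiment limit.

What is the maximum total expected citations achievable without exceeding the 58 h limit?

206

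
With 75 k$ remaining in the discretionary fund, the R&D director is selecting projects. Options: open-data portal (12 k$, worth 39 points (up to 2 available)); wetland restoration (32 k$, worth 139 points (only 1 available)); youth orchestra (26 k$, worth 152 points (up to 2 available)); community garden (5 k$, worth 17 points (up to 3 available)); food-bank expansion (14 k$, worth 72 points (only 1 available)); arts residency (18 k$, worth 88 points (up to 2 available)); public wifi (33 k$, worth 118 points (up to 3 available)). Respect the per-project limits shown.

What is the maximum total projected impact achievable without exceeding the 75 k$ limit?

409

Ranking by ratio (projected impact/k$): youth orchestra 5.85, food-bank expansion 5.14, arts residency 4.89.
The ratio heuristic lands on 2×youth orchestra + community garden + food-bank expansion (393) but leaves 4 k$ idle.
Dropping food-bank expansion frees 14 k$; slotting in arts residency (18 k$) lifts the total to 409 at 75 k$.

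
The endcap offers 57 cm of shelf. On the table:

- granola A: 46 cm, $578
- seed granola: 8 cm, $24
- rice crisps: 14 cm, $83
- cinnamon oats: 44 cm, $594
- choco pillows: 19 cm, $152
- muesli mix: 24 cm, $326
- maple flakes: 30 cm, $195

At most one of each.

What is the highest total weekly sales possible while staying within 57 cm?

Density check — muesli mix 13.58, cinnamon oats 13.50, granola A 12.57 are the best per cm.
Taking the top-ratio products first gives rice crisps + choco pillows + muesli mix for 561 (57 cm).
But seed granola + cinnamon oats fits in 52 cm and reaches 618.
The closest alternative, granola A + seed granola, reaches only 602.

618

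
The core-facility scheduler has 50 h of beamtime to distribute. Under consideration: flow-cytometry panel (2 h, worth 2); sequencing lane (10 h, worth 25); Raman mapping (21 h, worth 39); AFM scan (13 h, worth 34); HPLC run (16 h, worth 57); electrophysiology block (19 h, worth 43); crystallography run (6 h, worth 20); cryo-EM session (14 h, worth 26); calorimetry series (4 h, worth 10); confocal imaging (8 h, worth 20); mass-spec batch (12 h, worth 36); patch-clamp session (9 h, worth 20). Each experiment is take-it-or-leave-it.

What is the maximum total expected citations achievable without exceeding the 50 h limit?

Filling by ratio: flow-cytometry panel + AFM scan + HPLC run + crystallography run + mass-spec batch for 149, with 1 h left unused.
Replace AFM scan with sequencing lane + calorimetry series: the trade gains 1 net, giving 150 at 50 h.
Runner-up flow-cytometry panel + AFM scan + HPLC run + crystallography run + mass-spec batch tops out at 149.

150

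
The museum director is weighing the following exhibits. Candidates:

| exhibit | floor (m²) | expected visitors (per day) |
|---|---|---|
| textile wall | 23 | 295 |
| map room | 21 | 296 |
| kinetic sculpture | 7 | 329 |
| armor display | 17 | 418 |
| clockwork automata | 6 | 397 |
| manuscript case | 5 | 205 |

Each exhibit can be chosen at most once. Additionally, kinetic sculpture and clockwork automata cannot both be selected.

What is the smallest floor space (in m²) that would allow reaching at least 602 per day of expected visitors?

11

Need the lightest bundle worth ≥ 602.
clockwork automata + manuscript case: 602 expected visitors at 11 m².
Below 11 m² the best achievable stays under 602.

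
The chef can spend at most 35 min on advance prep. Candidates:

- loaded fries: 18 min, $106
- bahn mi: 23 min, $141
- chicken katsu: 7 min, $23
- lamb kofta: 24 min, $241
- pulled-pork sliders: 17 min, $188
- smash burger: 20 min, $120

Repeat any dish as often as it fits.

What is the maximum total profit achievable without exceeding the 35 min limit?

376

Ranking by ratio (profit/min): pulled-pork sliders 11.06, lamb kofta 10.04, bahn mi 6.13.
The ratio ordering already packs tightly: 2×pulled-pork sliders, 34 min, 376.
Nothing else within 35 min beats 376.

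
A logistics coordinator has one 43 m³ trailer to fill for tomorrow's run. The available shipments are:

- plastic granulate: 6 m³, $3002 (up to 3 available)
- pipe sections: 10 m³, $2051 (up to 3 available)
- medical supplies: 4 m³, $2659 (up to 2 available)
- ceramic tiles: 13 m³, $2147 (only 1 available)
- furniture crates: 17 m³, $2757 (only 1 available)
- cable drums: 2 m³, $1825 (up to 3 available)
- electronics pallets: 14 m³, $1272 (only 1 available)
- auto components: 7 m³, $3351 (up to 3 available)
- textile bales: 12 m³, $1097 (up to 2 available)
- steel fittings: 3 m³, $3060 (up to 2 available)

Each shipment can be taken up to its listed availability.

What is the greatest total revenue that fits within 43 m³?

A density-first pass picks 3×plastic granulate + 2×medical supplies + 3×cable drums + 2×steel fittings — 25919 at 38 m³.
Dropping cable drums frees 2 m³; slotting in auto components (7 m³) lifts the total to 27445 at 43 m³.
No other feasible combination exceeds 27445.

27445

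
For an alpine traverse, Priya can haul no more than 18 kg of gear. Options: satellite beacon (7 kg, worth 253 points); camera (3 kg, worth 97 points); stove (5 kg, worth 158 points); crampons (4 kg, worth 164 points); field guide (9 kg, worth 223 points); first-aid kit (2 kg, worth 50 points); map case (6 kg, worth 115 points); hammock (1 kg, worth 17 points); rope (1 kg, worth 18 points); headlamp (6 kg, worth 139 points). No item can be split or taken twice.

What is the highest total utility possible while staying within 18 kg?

625

Greedy by ratio would take satellite beacon + camera + crampons + first-aid kit + hammock + rope: 18 kg used, total 599.
Dropping camera and hammock and rope frees 5 kg; slotting in stove (5 kg) lifts the total to 625 at 18 kg.
That's the maximum — no swap from here does better than 625.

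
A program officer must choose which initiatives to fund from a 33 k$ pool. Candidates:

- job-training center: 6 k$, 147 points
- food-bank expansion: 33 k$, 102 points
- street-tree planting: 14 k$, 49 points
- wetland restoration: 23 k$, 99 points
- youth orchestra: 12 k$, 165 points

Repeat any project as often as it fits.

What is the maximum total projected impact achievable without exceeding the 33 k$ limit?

735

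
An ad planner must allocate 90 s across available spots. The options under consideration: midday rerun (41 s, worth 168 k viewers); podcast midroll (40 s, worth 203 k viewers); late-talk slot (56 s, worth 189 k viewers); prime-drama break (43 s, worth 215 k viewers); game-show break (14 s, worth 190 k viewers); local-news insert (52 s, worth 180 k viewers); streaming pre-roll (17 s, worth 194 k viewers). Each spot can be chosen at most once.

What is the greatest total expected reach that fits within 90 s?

By expected reach per s: game-show break 13.57, streaming pre-roll 11.41, podcast midroll 5.08 lead.
Taking the top-ratio spots first gives podcast midroll + game-show break + streaming pre-roll for 587 (71 s).
The 40 s tied up in podcast midroll is better spent on prime-drama break — total rises to 599 (74 s).
Next best is podcast midroll + game-show break + streaming pre-roll at 587 (71 s) — short by 12.

599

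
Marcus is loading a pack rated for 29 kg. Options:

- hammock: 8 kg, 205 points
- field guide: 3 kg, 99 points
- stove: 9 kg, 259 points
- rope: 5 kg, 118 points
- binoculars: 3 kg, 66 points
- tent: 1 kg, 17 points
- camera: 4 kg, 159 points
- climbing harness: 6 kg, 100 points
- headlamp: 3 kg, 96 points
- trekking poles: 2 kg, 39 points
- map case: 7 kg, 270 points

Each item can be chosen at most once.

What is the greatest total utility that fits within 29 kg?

949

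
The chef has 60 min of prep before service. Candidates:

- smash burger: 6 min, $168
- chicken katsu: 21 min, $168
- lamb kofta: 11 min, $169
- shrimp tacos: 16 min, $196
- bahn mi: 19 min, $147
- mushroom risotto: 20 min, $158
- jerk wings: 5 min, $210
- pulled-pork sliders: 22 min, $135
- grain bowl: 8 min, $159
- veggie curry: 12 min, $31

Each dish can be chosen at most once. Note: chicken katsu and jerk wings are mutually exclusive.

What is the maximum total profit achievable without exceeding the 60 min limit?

933

Ranking by ratio (profit/min): jerk wings 42.00, smash burger 28.00, grain bowl 19.88.
The ratio ordering already packs tightly: smash burger + lamb kofta + shrimp tacos + jerk wings + grain bowl + veggie curry, 58 min, 933.
Nothing else feasible within 60 min beats 933.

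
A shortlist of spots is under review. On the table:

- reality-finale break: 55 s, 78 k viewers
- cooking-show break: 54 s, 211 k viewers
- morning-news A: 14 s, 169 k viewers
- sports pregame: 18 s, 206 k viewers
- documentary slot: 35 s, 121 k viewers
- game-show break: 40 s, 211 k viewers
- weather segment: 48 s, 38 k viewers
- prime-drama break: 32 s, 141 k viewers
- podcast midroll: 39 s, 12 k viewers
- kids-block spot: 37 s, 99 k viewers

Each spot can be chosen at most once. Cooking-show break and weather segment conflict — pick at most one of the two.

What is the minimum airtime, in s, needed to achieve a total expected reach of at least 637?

99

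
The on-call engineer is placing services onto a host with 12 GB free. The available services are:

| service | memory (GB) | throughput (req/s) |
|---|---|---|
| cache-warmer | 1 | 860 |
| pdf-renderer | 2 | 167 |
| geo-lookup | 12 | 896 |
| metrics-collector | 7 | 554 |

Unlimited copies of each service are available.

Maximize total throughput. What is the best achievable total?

10320

By throughput per GB: cache-warmer 860.00, pdf-renderer 83.50, metrics-collector 79.14, geo-lookup 74.67 lead.
12×cache-warmer uses 12 of the 12 GB and totals 10320.
Every other selection either busts 12 GB or fails to beat 10320.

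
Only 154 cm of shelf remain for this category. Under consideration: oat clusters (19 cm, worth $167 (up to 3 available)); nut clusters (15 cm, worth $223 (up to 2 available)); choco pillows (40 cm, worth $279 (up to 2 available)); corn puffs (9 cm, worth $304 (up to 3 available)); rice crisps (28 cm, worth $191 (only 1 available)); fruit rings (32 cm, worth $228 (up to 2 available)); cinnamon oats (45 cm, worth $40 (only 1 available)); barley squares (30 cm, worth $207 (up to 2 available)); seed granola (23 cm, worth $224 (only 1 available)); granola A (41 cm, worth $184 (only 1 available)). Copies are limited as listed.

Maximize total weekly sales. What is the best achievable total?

2144

Ranking by ratio (weekly sales/cm): corn puffs 33.78, nut clusters 14.87, seed granola 9.74, oat clusters 8.79.
A density-first pass picks 3×oat clusters + 2×nut clusters + 3×corn puffs + seed granola — 2083 at 137 cm.
Replace oat clusters with fruit rings: the trade gains 61 net, giving 2144 at 150 cm.
Every other selection either busts 154 cm or exceeds an availability limit or fails to beat 2144.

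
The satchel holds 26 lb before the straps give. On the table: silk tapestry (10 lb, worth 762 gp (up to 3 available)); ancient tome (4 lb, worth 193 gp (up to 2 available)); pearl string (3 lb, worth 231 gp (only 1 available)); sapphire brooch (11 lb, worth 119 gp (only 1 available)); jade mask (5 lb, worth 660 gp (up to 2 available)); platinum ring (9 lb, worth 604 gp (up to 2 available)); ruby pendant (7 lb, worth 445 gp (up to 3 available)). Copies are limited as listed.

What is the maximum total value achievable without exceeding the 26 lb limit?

2369

Taking the top-ratio items first gives silk tapestry + pearl string + 2×jade mask for 2313 (23 lb).
Dropping silk tapestry and pearl string frees 13 lb; slotting in platinum ring + ruby pendant (16 lb) lifts the total to 2369 at 26 lb.
Every other selection either busts 26 lb or exceeds an availability limit or fails to beat 2369.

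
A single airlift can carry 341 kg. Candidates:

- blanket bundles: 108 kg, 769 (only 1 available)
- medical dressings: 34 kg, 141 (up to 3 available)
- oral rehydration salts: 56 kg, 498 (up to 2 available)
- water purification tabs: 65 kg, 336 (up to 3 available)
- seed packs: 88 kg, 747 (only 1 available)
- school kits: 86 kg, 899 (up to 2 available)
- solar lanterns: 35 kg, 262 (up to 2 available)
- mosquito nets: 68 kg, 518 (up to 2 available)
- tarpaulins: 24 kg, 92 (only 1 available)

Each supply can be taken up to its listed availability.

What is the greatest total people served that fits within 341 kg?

Ranking by ratio (people served/kg): school kits 10.45, oral rehydration salts 8.89, seed packs 8.49, mosquito nets 7.62.
Greedy by ratio would take 2×oral rehydration salts + 2×school kits + solar lanterns: 319 kg used, total 3056.
Replace oral rehydration salts and solar lanterns with seed packs + tarpaulins: the trade gains 79 net, giving 3135 at 340 kg.
That's the maximum — no swap from here does better than 3135.

3135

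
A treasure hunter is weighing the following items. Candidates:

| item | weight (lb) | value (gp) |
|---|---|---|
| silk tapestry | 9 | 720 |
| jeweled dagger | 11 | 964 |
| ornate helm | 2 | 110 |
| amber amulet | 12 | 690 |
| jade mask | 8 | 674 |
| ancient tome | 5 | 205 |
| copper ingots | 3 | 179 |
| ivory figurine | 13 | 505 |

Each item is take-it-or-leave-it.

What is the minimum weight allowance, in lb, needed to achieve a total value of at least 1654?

20

Minimise lb subject to total value ≥ 1654.
Taking silk tapestry + jeweled dagger gives 1684 (≥ 1654) for 20 lb.
Any bundle with less than 20 lb falls short of 1654.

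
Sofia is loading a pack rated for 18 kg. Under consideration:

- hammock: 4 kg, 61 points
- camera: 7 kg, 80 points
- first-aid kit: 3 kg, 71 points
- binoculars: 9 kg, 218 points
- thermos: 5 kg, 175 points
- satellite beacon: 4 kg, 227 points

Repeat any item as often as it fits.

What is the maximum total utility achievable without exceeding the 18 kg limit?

908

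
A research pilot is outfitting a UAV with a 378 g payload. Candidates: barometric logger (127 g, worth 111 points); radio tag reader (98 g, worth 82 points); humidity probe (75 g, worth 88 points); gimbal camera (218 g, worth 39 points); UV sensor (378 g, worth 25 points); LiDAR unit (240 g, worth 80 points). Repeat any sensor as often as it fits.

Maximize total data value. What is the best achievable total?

Density check — humidity probe 1.17, barometric logger 0.87, radio tag reader 0.84, LiDAR unit 0.33 are the best per g.
Best packing: 5×humidity probe — 375 g, 440 total.

440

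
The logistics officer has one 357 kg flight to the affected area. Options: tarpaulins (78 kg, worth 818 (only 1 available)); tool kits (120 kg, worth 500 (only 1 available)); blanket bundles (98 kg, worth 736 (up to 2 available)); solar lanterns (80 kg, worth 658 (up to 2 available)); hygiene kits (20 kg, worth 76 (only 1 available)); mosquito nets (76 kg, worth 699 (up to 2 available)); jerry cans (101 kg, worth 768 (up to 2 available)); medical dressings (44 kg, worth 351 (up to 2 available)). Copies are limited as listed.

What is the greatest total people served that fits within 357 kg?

Tarpaulins + solar lanterns + 2×mosquito nets + medical dressings uses 354 of the 357 kg and totals 3225.

3225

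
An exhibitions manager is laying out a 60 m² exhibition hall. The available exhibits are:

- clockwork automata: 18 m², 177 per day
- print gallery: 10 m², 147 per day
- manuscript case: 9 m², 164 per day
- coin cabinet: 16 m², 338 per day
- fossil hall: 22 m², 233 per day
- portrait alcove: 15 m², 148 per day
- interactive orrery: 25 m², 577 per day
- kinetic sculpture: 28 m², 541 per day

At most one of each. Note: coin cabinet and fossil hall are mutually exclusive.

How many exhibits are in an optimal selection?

4

Best achievable expected visitors is 1226.
print gallery + manuscript case + coin cabinet + interactive orrery hits 1226 at 60 m².
Every optimal selection uses 4 exhibits.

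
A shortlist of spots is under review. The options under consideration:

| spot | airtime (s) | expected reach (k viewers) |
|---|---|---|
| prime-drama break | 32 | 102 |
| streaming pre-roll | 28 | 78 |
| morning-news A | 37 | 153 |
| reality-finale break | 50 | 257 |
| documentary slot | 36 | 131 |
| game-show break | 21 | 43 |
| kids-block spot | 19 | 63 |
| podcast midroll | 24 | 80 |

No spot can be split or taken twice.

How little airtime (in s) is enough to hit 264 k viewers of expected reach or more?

Minimise s subject to total expected reach ≥ 264.
Taking reality-finale break + kids-block spot gives 320 (≥ 264) for 69 s.
Below 69 s the best achievable stays under 264.

69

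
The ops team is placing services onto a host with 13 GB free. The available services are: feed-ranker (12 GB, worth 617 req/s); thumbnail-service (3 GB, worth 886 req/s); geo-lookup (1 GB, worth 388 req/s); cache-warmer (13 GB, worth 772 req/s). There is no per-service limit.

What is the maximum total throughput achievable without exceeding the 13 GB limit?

5044

Density check — geo-lookup 388.00, thumbnail-service 295.33, cache-warmer 59.38 are the best per GB.
The ratio ordering already packs tightly: 13×geo-lookup, 13 GB, 5044.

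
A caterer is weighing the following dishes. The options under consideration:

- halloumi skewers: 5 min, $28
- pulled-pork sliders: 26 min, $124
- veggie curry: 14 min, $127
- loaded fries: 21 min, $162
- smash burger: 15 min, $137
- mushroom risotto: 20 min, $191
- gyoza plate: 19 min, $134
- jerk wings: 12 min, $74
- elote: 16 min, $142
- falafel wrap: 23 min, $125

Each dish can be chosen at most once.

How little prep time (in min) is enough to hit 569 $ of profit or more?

Need the lightest bundle worth ≥ 569.
veggie curry + smash burger + mushroom risotto + elote reaches 597 using 65 min.
Any bundle with less than 65 min falls short of 569.

65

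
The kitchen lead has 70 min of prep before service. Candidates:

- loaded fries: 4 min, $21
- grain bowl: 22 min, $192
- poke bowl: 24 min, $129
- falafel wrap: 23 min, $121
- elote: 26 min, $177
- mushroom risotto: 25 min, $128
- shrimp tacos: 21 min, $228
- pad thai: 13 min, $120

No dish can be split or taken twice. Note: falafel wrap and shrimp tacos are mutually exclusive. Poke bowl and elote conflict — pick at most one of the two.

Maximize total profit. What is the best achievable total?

597

By profit per min: shrimp tacos 10.86, pad thai 9.23, grain bowl 8.73, elote 6.81 lead.
A density-first pass picks loaded fries + grain bowl + shrimp tacos + pad thai — 561 at 60 min.
The 17 min tied up in loaded fries and pad thai is better spent on elote — total rises to 597 (69 min).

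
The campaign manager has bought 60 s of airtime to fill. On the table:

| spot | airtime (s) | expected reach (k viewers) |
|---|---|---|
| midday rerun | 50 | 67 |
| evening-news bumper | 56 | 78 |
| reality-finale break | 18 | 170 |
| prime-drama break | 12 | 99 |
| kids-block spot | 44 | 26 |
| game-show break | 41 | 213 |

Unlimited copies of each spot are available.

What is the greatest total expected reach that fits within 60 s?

538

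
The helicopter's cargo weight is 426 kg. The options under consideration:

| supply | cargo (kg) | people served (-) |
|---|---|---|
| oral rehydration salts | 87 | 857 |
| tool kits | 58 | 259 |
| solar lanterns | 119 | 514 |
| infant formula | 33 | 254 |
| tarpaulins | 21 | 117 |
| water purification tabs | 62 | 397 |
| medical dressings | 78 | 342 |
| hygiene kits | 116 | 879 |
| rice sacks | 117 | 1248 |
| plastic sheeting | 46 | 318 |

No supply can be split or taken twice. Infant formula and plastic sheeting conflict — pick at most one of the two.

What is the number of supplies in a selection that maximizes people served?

Best achievable people served is 3635.
One optimal bundle: oral rehydration salts + infant formula + water purification tabs + hygiene kits + rice sacks (415 kg).
Any selection reaching 3635 contains exactly 5 supplies.

5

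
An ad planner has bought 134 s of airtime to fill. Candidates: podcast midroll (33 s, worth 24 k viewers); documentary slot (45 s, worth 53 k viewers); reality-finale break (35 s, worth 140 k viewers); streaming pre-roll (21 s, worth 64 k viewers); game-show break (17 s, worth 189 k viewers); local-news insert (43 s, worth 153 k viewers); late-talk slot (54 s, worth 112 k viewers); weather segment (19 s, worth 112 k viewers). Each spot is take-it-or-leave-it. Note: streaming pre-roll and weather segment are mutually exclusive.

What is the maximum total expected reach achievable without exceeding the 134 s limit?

594

By expected reach per s: game-show break 11.12, weather segment 5.89, reality-finale break 4.00 lead.
Best packing: reality-finale break + game-show break + local-news insert + weather segment — 114 s, 594 total.
Nothing else feasible within 134 s beats 594.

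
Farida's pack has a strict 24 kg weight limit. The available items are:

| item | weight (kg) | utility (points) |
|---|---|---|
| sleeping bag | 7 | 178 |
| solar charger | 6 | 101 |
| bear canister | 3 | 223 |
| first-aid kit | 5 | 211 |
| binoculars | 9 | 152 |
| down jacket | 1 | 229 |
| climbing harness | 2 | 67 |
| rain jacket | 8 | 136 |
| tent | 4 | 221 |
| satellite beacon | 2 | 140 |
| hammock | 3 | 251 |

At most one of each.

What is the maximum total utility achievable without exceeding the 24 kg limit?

Filling by ratio: bear canister + first-aid kit + down jacket + climbing harness + tent + satellite beacon + hammock for 1342, with 4 kg left unused.
Replace climbing harness with solar charger: the trade gains 34 net, giving 1376 at 24 kg.
No other feasible combination exceeds 1376.

1376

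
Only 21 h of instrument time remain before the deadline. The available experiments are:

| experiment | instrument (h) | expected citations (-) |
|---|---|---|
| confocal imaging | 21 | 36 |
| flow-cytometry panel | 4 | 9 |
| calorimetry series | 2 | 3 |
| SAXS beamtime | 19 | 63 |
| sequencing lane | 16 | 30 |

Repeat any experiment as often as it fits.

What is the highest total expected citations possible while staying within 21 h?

Taking calorimetry series + SAXS beamtime: 21 h used, 66 in expected citations.
Every other selection either busts 21 h or fails to beat 66.

66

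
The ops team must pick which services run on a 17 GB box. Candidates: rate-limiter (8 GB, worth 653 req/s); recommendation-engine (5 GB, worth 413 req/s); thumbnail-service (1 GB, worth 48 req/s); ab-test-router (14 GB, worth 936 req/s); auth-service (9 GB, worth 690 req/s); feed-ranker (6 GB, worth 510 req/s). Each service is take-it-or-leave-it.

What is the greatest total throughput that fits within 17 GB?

Density check — feed-ranker 85.00, recommendation-engine 82.60, rate-limiter 81.62 are the best per GB.
Greedy by ratio would take recommendation-engine + thumbnail-service + feed-ranker: 12 GB used, total 971.
A better packing is rate-limiter + auth-service: 17 GB, total 1343.
Runner-up thumbnail-service + auth-service + feed-ranker tops out at 1248.

1343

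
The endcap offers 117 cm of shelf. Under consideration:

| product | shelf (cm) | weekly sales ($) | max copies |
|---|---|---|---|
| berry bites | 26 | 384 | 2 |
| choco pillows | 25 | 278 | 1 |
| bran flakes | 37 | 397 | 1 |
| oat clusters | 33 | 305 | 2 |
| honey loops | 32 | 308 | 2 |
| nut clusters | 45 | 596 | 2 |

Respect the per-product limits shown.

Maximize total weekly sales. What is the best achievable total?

1576

Ranking by ratio (weekly sales/cm): berry bites 14.77, nut clusters 13.24, choco pillows 11.12, bran flakes 10.73.
Taking the top-ratio products first gives 2×berry bites + nut clusters for 1364 (97 cm).
Replace berry bites with nut clusters: the trade gains 212 net, giving 1576 at 116 cm.
Nothing else within 117 cm beats 1576.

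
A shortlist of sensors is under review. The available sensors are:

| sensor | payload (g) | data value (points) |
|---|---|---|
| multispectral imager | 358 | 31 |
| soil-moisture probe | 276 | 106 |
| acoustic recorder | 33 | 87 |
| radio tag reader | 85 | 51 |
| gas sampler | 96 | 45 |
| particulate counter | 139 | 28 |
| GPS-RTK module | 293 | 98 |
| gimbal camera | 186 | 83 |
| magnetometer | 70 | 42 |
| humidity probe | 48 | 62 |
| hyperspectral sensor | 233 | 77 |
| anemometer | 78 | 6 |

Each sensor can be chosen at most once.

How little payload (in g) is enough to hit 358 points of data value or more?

Need the lightest bundle worth ≥ 358.
acoustic recorder + radio tag reader + gas sampler + gimbal camera + magnetometer + humidity probe reaches 370 using 518 g.
Any bundle with less than 518 g falls short of 358.

518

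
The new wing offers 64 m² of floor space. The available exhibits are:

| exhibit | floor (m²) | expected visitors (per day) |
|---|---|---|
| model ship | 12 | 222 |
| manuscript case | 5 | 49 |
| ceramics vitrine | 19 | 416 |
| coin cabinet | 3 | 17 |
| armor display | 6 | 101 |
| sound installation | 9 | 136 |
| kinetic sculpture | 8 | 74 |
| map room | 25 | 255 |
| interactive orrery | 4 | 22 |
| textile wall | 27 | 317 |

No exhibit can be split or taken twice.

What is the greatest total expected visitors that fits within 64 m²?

1056

A density-first pass picks model ship + manuscript case + ceramics vitrine + coin cabinet + armor display + sound installation + kinetic sculpture — 1015 at 62 m².
But model ship + ceramics vitrine + armor display + textile wall fits in 64 m² and reaches 1056.
The closest alternative, model ship + manuscript case + ceramics vitrine + armor display + sound installation + kinetic sculpture + interactive orrery, reaches only 1020.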